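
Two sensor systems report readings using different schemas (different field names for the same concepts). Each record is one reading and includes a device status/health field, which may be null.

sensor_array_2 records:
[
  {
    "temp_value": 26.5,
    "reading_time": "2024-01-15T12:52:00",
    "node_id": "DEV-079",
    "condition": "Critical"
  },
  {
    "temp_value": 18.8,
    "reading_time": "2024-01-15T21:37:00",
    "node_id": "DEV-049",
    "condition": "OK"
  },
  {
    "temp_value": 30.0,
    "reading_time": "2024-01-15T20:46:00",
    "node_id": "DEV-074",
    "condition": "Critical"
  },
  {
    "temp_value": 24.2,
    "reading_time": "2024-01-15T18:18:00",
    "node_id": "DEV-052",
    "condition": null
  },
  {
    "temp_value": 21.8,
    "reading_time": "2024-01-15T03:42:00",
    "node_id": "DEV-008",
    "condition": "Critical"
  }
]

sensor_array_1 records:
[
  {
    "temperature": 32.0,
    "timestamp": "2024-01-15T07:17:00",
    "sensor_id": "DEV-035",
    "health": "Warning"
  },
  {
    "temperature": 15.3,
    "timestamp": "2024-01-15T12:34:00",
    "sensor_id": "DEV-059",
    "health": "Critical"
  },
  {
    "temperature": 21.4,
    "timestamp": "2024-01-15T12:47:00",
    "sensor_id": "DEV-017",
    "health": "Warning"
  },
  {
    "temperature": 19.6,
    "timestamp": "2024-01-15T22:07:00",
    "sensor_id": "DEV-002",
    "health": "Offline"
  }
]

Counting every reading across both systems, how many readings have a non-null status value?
8

Schema mapping: "condition" (sensor_array_2) = "health" (sensor_array_1) = status

Non-null in sensor_array_2: 4
Non-null in sensor_array_1: 4

Total non-null: 4 + 4 = 8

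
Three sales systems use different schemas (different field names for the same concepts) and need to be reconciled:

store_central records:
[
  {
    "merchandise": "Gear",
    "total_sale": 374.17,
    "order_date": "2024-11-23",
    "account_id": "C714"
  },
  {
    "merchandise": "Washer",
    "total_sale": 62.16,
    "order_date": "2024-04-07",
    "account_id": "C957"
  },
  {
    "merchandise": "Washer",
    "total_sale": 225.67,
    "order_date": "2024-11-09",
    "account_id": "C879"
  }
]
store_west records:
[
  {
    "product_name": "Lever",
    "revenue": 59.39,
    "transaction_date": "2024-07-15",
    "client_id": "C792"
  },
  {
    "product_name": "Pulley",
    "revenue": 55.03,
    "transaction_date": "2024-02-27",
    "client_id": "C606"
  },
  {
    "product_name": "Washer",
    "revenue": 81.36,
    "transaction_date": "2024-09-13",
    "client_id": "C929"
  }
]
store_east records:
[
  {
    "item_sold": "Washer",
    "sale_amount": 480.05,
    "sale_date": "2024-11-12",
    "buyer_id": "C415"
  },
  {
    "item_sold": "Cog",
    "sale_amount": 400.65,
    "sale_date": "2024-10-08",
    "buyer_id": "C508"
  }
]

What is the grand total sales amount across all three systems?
1738.48

Schema reconciliation - all amount fields map to sale amount:

store_central (total_sale): 662.0
store_west (revenue): 195.78
store_east (sale_amount): 880.7

Grand total: 1738.48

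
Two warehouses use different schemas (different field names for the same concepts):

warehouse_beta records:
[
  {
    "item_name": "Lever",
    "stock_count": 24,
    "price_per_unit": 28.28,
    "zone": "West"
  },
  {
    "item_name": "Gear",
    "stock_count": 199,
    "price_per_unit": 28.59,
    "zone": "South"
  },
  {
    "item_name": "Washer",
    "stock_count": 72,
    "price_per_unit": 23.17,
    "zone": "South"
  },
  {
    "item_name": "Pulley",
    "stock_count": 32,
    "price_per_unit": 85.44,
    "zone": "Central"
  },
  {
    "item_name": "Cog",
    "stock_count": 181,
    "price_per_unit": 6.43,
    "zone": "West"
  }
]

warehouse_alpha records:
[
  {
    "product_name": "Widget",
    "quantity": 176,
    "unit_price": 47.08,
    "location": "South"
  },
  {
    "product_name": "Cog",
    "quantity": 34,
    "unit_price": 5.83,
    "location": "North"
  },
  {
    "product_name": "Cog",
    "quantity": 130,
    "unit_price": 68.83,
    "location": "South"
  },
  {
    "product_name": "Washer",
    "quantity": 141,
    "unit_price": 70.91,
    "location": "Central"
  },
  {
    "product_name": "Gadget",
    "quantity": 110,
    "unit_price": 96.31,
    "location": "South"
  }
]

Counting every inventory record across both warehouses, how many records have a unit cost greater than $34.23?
5

Schema mapping: "price_per_unit" (warehouse_beta) = "unit_price" (warehouse_alpha) = unit cost

Records > $34.23 in warehouse_beta: 1
Records > $34.23 in warehouse_alpha: 4

Total count: 1 + 4 = 5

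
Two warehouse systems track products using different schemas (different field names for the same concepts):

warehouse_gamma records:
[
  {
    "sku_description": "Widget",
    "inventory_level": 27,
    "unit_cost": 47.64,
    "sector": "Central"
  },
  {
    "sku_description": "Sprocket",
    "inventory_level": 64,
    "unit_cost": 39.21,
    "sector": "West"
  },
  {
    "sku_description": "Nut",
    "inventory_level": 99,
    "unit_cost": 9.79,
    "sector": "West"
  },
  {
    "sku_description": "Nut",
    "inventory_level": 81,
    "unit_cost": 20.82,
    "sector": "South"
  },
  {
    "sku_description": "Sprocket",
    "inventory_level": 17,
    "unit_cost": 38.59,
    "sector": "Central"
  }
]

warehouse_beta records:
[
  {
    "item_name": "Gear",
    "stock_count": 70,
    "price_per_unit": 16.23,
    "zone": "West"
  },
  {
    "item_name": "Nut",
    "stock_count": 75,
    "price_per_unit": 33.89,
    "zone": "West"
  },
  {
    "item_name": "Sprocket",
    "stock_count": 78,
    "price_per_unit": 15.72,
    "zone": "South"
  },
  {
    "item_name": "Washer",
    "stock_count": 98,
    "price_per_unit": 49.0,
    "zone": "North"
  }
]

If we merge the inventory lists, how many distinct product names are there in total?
5

Schema mapping: "sku_description" (warehouse_gamma) = "item_name" (warehouse_beta) = product name

Products in warehouse_gamma: ['Nut', 'Sprocket', 'Widget']
Products in warehouse_beta: ['Gear', 'Nut', 'Sprocket', 'Washer']

Union (unique products): ['Gear', 'Nut', 'Sprocket', 'Washer', 'Widget']
Count: 5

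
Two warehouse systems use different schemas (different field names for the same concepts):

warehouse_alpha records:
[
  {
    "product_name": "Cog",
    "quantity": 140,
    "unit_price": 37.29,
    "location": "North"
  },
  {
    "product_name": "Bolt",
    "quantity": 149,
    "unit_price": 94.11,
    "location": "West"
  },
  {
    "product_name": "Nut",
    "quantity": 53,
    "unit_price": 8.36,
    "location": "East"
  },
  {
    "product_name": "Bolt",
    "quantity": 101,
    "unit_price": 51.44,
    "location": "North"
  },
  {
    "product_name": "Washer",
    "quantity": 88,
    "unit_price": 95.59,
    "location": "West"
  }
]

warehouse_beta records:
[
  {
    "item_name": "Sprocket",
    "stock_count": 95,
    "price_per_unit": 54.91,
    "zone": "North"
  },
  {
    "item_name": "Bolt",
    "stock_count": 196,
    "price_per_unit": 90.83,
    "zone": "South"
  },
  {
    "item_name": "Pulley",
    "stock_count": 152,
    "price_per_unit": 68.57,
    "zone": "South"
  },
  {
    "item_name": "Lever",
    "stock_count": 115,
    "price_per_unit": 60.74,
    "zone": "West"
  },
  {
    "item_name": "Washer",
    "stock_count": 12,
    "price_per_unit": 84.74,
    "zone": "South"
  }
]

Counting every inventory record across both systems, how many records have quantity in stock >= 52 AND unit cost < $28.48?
1

Schema mappings:
- "quantity" (warehouse_alpha) = "stock_count" (warehouse_beta) = quantity
- "unit_price" (warehouse_alpha) = "price_per_unit" (warehouse_beta) = unit cost

Records meeting both conditions in warehouse_alpha: 1
Records meeting both conditions in warehouse_beta: 0

Total: 1 + 0 = 1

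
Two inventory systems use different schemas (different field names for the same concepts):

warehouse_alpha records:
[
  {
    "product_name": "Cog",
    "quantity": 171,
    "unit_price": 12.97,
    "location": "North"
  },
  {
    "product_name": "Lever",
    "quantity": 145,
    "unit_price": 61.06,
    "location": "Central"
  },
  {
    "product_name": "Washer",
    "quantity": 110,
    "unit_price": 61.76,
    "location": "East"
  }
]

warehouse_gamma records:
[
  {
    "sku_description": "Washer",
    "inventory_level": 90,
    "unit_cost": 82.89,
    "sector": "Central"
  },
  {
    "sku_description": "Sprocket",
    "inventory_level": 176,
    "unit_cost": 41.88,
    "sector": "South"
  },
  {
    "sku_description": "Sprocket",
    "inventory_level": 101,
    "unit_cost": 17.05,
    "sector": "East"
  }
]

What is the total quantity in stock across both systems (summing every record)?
793

To reconcile these schemas, identify the field holding the quantity in stock in each system:
1. In warehouse_alpha it is "quantity"
2. In warehouse_gamma it is "inventory_level"

From warehouse_alpha: 171 + 145 + 110 = 426
From warehouse_gamma: 90 + 176 + 101 = 367

Total: 426 + 367 = 793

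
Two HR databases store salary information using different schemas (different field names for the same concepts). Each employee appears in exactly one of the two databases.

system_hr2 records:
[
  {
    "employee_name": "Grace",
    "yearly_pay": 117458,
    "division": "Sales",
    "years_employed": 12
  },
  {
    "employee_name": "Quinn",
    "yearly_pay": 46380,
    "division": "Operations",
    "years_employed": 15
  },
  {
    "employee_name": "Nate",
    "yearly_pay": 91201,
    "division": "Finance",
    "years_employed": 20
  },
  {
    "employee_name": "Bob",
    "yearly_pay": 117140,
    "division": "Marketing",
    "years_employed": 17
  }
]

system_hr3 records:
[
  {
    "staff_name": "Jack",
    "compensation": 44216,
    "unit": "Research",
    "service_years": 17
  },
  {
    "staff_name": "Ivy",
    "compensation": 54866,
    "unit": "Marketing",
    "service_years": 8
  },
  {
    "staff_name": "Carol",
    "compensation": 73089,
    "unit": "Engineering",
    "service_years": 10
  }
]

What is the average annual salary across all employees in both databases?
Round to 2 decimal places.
77764.29

Schema mapping: "yearly_pay" (system_hr2) = "compensation" (system_hr3) = annual salary

All salaries: [117458, 46380, 91201, 117140, 44216, 54866, 73089]
Sum: 544350
Count: 7
Average: 544350 / 7 = 77764.29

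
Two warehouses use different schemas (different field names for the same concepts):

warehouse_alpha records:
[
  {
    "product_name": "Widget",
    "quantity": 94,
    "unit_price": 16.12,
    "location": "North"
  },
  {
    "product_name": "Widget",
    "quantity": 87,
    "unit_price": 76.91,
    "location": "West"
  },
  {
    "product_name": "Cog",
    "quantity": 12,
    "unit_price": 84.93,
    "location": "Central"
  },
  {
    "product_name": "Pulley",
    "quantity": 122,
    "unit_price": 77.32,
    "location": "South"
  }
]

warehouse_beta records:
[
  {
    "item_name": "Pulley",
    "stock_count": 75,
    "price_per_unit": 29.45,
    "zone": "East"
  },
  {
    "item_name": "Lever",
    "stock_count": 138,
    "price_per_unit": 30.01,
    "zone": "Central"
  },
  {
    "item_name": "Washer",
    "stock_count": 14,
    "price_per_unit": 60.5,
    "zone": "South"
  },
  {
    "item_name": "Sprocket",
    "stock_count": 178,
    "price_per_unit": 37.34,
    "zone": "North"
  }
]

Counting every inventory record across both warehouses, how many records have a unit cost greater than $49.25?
4

Schema mapping: "unit_price" (warehouse_alpha) = "price_per_unit" (warehouse_beta) = unit cost

Records > $49.25 in warehouse_alpha: 3
Records > $49.25 in warehouse_beta: 1

Total count: 3 + 1 = 4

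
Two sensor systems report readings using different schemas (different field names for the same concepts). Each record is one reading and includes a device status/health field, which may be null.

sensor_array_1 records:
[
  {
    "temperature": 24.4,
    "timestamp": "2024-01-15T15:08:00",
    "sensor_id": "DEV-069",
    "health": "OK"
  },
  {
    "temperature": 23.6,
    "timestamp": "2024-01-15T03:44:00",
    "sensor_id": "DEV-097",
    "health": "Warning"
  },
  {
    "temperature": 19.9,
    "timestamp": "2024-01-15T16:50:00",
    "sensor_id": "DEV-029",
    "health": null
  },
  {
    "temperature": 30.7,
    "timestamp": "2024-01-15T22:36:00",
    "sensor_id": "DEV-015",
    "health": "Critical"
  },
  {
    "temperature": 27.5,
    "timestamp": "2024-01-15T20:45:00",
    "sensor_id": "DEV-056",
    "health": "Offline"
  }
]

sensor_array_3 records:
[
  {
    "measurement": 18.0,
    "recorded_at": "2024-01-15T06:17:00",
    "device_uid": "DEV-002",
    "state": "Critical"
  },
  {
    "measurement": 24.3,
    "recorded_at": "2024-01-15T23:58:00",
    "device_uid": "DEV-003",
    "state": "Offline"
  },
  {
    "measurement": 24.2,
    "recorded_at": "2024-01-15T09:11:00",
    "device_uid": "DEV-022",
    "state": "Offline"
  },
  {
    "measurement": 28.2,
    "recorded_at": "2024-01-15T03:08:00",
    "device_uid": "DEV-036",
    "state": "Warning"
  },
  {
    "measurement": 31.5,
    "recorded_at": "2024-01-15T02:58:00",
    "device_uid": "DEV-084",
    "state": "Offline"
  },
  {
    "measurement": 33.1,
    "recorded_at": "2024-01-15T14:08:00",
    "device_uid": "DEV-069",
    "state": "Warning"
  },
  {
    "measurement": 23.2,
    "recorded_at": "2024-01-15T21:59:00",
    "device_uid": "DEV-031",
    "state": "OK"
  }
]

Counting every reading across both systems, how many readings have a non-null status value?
11

Schema mapping: "health" (sensor_array_1) = "state" (sensor_array_3) = status

Non-null in sensor_array_1: 4
Non-null in sensor_array_3: 7

Total non-null: 4 + 7 = 11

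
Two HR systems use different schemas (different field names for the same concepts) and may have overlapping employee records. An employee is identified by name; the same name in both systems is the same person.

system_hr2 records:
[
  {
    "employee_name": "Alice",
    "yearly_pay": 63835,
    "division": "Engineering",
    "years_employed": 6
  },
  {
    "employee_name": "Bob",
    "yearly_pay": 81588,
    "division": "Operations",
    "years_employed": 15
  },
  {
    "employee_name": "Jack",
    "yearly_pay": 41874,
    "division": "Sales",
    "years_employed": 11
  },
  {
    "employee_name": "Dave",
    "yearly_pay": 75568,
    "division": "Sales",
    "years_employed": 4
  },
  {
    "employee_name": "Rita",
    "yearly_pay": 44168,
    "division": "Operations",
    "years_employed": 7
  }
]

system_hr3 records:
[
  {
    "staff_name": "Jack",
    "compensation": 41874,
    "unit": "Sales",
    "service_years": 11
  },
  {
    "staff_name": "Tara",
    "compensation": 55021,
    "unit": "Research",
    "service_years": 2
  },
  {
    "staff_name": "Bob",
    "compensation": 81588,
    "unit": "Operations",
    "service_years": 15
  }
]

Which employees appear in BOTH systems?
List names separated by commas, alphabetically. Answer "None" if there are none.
Bob, Jack

Schema mapping: "employee_name" (system_hr2) = "staff_name" (system_hr3) = employee name

Names in system_hr2: ['Alice', 'Bob', 'Dave', 'Jack', 'Rita']
Names in system_hr3: ['Bob', 'Jack', 'Tara']

Intersection: ['Bob', 'Jack']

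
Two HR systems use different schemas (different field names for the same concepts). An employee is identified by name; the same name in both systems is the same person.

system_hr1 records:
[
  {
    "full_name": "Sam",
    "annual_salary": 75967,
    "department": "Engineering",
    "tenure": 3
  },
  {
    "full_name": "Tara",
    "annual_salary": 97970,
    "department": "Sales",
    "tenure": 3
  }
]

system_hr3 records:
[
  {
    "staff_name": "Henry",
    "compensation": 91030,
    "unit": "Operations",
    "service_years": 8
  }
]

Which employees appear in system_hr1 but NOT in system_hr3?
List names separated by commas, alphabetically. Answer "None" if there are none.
Sam, Tara

Schema mapping: "full_name" (system_hr1) = "staff_name" (system_hr3) = employee name

Names in system_hr1: ['Sam', 'Tara']
Names in system_hr3: ['Henry']

In system_hr1 but not system_hr3: ['Sam', 'Tara']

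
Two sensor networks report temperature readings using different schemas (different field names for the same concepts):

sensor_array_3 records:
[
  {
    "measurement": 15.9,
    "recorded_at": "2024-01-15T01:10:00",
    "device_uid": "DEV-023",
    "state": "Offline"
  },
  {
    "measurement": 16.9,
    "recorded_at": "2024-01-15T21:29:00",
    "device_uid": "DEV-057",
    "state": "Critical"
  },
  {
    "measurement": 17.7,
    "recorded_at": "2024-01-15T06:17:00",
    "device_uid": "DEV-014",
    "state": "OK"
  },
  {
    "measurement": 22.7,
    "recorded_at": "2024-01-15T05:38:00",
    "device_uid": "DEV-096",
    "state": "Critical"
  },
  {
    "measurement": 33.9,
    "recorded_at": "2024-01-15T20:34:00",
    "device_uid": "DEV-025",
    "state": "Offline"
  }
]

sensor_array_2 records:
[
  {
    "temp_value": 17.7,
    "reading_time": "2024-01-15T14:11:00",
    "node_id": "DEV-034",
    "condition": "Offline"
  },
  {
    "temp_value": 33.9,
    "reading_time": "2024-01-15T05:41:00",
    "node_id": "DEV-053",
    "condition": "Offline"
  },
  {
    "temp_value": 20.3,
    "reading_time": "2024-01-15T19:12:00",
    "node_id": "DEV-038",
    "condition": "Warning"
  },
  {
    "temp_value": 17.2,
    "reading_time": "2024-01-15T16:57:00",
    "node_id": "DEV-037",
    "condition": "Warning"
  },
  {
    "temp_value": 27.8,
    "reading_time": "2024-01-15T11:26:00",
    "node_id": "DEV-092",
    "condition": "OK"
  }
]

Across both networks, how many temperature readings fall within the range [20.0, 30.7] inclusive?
3

Schema mapping: "measurement" (sensor_array_3) = "temp_value" (sensor_array_2) = temperature

Readings in [20.0, 30.7] from sensor_array_3: 1
Readings in [20.0, 30.7] from sensor_array_2: 2

Total count: 1 + 2 = 3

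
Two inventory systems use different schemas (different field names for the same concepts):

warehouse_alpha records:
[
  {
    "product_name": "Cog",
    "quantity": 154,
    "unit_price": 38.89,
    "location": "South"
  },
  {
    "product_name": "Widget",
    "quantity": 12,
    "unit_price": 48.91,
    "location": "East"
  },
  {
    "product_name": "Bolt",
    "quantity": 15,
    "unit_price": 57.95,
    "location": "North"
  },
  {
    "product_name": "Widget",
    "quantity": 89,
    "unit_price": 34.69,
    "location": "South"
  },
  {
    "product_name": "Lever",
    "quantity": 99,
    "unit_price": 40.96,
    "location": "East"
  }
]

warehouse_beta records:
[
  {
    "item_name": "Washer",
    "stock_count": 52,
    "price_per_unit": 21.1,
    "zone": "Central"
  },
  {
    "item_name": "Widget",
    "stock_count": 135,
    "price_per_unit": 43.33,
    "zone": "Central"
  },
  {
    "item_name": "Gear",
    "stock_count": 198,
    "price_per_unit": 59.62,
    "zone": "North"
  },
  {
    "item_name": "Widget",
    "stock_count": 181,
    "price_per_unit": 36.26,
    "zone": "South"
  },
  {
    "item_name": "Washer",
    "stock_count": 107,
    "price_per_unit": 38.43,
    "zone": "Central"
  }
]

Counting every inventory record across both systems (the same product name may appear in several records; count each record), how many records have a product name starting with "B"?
1

Schema mapping: "product_name" (warehouse_alpha) = "item_name" (warehouse_beta) = product name

Records with product name starting with "B" in warehouse_alpha: 1
Records with product name starting with "B" in warehouse_beta: 0

Total: 1 + 0 = 1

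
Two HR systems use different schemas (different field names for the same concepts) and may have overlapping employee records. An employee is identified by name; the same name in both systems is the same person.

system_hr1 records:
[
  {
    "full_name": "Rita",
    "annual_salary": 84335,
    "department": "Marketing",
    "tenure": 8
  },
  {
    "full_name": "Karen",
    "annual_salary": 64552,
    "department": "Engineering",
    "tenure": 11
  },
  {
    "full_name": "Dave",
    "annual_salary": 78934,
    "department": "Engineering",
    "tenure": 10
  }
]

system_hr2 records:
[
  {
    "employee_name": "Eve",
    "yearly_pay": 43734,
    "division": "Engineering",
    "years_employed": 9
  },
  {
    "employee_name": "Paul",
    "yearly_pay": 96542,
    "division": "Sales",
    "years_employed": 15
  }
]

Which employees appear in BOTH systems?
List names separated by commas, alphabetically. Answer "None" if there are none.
None

Schema mapping: "full_name" (system_hr1) = "employee_name" (system_hr2) = employee name

Names in system_hr1: ['Dave', 'Karen', 'Rita']
Names in system_hr2: ['Eve', 'Paul']

Intersection: None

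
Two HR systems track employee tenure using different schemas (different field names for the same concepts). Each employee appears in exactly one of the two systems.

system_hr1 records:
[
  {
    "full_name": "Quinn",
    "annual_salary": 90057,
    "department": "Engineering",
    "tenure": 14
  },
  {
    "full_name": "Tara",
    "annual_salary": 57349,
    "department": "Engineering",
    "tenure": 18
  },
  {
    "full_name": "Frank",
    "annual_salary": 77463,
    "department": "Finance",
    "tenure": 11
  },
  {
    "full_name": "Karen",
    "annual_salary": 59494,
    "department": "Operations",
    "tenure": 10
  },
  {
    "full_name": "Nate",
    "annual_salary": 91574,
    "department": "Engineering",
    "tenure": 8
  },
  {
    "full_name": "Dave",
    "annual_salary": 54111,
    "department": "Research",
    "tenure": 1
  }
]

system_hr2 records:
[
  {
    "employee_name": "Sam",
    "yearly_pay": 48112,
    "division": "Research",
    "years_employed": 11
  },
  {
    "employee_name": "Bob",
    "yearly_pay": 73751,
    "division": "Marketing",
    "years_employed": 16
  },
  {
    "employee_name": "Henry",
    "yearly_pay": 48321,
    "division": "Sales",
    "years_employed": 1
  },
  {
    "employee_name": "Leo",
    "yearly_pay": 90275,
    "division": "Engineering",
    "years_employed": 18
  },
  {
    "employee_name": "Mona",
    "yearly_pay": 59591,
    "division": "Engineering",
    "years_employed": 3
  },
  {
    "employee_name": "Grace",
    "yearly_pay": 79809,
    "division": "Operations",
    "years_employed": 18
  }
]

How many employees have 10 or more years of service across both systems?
8

Reconcile schemas: "tenure" (system_hr1) = "years_employed" (system_hr2) = years of service

From system_hr1: 4 employees with >= 10 years
From system_hr2: 4 employees with >= 10 years

Total: 4 + 4 = 8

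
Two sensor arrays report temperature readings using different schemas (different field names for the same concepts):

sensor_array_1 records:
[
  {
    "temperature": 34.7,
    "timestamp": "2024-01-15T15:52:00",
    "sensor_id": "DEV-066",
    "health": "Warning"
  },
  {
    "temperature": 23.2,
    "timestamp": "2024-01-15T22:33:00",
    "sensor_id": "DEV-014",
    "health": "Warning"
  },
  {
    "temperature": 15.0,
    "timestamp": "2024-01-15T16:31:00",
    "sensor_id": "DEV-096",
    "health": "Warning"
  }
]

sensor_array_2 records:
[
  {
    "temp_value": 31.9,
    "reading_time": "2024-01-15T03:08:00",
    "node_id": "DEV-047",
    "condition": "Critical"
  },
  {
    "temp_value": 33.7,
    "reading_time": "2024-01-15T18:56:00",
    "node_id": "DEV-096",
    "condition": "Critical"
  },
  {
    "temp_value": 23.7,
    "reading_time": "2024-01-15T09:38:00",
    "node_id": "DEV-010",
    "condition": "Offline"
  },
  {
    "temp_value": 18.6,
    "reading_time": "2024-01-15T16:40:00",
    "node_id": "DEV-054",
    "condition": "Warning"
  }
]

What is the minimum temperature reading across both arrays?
15.0

Schema mapping: "temperature" (sensor_array_1) = "temp_value" (sensor_array_2) = temperature reading

Minimum in sensor_array_1: 15.0
Minimum in sensor_array_2: 18.6

Overall minimum: min(15.0, 18.6) = 15.0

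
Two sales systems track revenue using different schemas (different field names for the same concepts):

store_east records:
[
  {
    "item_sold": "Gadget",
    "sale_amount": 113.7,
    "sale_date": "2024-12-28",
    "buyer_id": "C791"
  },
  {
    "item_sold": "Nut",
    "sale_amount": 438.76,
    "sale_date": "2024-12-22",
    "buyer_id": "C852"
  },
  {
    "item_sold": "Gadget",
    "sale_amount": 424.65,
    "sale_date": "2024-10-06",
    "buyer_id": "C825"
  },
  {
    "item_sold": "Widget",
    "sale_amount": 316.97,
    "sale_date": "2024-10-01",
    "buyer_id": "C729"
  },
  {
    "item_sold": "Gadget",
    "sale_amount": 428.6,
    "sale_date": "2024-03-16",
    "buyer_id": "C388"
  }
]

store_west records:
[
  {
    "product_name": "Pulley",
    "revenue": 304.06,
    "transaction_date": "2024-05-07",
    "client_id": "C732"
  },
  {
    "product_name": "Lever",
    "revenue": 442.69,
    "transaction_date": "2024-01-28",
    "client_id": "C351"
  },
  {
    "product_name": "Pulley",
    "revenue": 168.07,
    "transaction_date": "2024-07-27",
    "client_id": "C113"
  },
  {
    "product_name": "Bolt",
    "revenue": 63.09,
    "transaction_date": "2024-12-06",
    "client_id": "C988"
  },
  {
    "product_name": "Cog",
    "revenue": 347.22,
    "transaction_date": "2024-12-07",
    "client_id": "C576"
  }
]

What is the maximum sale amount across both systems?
442.69

Reconcile: "sale_amount" (store_east) = "revenue" (store_west) = sale amount

Maximum in store_east: 438.76
Maximum in store_west: 442.69

Overall maximum: max(438.76, 442.69) = 442.69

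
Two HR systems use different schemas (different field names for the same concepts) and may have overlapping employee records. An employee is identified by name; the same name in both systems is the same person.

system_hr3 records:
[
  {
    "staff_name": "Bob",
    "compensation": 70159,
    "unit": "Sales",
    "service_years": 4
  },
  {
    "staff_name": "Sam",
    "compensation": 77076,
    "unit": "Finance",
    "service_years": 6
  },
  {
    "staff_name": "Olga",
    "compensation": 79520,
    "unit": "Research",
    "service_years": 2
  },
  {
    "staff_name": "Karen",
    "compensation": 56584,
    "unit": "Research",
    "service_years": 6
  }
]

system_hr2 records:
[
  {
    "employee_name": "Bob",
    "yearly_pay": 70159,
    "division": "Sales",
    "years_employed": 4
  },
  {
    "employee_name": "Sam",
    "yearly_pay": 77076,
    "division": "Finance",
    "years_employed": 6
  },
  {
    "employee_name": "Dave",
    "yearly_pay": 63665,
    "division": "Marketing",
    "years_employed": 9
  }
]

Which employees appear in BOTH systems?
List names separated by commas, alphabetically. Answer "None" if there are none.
Bob, Sam

Schema mapping: "staff_name" (system_hr3) = "employee_name" (system_hr2) = employee name

Names in system_hr3: ['Bob', 'Karen', 'Olga', 'Sam']
Names in system_hr2: ['Bob', 'Dave', 'Sam']

Intersection: ['Bob', 'Sam']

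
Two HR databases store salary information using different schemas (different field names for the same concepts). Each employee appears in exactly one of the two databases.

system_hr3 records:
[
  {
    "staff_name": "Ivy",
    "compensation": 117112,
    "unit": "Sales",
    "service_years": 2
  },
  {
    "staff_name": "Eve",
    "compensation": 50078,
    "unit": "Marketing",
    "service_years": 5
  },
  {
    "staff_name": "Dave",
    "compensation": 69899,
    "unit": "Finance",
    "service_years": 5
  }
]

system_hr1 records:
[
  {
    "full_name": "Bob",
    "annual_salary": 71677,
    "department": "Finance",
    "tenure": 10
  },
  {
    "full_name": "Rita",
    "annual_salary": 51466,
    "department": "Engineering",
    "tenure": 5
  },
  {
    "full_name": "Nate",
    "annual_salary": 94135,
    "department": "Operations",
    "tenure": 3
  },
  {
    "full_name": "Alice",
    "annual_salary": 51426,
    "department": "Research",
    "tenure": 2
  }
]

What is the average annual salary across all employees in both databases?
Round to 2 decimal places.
72256.14

Schema mapping: "compensation" (system_hr3) = "annual_salary" (system_hr1) = annual salary

All salaries: [117112, 50078, 69899, 71677, 51466, 94135, 51426]
Sum: 505793
Count: 7
Average: 505793 / 7 = 72256.14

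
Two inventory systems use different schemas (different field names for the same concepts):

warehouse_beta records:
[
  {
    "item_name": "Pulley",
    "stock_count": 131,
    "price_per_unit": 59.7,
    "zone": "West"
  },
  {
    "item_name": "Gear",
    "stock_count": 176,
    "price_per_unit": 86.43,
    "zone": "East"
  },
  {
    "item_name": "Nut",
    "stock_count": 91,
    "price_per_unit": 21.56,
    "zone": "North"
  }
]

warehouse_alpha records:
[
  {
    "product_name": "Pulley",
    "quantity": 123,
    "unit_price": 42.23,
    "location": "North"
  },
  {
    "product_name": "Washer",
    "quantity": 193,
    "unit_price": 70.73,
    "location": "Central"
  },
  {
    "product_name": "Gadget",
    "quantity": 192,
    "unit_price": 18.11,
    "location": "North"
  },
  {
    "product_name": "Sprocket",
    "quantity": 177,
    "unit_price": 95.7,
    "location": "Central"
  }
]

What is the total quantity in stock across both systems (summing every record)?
1083

To reconcile these schemas, identify the field holding the quantity in stock in each system:
1. In warehouse_beta it is "stock_count"
2. In warehouse_alpha it is "quantity"

From warehouse_beta: 131 + 176 + 91 = 398
From warehouse_alpha: 123 + 193 + 192 + 177 = 685

Total: 398 + 685 = 1083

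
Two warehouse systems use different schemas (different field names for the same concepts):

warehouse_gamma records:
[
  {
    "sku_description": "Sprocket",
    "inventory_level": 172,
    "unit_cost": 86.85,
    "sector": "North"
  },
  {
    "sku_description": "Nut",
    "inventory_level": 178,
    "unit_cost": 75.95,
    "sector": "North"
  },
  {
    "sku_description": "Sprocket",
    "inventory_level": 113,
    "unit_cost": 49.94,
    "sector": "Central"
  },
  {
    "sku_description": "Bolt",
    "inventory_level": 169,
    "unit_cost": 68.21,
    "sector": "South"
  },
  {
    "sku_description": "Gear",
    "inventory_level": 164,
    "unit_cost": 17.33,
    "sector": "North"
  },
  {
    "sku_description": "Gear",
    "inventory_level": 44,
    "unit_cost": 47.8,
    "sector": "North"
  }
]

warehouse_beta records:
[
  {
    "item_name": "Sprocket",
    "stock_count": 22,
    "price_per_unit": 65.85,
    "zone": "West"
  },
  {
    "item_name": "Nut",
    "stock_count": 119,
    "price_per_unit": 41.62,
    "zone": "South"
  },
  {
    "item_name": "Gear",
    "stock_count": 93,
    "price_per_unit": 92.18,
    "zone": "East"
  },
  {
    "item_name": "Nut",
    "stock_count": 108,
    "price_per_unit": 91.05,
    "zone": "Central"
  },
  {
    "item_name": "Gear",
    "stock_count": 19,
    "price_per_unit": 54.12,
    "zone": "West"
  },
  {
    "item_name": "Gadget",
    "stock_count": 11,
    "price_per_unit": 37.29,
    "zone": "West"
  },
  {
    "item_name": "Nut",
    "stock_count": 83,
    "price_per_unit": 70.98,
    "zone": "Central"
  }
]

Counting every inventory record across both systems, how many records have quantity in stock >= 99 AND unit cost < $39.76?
1

Schema mappings:
- "inventory_level" (warehouse_gamma) = "stock_count" (warehouse_beta) = quantity
- "unit_cost" (warehouse_gamma) = "price_per_unit" (warehouse_beta) = unit cost

Records meeting both conditions in warehouse_gamma: 1
Records meeting both conditions in warehouse_beta: 0

Total: 1 + 0 = 1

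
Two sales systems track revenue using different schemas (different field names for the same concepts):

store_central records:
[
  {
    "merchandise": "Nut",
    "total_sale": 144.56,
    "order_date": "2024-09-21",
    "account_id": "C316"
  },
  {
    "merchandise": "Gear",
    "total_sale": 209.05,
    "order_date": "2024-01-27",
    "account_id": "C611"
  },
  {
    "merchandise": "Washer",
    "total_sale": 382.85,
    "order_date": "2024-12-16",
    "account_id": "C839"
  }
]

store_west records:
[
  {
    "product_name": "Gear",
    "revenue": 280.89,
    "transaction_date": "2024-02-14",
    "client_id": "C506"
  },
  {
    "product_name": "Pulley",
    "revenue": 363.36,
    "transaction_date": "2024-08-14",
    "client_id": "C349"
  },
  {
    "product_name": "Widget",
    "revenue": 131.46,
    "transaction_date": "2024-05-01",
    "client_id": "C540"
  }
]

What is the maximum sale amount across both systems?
382.85

Reconcile: "total_sale" (store_central) = "revenue" (store_west) = sale amount

Maximum in store_central: 382.85
Maximum in store_west: 363.36

Overall maximum: max(382.85, 363.36) = 382.85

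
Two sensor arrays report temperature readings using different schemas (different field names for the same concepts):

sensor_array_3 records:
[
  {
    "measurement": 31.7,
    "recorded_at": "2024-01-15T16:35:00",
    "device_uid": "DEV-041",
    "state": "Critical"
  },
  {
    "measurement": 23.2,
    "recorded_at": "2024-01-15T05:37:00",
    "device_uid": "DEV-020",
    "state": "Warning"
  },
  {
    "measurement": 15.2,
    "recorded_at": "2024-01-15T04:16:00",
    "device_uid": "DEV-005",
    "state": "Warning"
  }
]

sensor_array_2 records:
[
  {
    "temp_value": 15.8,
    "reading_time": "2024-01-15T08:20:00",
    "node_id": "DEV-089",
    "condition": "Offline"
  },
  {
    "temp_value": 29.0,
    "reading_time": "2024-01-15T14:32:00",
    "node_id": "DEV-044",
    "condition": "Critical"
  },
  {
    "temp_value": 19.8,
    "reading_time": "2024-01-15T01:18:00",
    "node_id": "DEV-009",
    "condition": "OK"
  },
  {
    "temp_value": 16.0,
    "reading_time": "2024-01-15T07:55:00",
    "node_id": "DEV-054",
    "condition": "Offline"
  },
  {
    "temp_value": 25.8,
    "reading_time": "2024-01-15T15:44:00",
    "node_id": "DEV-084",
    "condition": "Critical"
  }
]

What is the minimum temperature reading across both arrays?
15.2

Schema mapping: "measurement" (sensor_array_3) = "temp_value" (sensor_array_2) = temperature reading

Minimum in sensor_array_3: 15.2
Minimum in sensor_array_2: 15.8

Overall minimum: min(15.2, 15.8) = 15.2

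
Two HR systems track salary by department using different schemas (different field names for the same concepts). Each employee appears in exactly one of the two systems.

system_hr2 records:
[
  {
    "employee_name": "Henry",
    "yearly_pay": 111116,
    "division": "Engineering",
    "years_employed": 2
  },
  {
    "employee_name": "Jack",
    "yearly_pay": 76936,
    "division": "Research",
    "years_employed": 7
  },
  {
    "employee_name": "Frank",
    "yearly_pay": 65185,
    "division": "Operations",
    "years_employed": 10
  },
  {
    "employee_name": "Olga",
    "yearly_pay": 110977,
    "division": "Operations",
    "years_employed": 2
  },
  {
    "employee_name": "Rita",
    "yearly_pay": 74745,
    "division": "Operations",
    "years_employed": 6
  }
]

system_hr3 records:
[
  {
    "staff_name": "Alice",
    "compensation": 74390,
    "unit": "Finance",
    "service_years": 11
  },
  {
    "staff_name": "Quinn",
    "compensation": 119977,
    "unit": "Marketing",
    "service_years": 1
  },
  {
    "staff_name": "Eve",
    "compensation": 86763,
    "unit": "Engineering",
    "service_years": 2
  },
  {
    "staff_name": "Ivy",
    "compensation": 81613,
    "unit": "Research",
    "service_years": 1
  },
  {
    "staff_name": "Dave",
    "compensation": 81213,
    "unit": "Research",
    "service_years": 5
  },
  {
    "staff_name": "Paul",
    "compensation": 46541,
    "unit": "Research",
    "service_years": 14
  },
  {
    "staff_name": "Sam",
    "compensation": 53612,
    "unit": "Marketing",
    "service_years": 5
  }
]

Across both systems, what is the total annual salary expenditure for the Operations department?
250907

Schema mappings:
- "division" (system_hr2) = "unit" (system_hr3) = department
- "yearly_pay" (system_hr2) = "compensation" (system_hr3) = salary

Operations salaries from system_hr2: 250907
Operations salaries from system_hr3: 0

Total: 250907 + 0 = 250907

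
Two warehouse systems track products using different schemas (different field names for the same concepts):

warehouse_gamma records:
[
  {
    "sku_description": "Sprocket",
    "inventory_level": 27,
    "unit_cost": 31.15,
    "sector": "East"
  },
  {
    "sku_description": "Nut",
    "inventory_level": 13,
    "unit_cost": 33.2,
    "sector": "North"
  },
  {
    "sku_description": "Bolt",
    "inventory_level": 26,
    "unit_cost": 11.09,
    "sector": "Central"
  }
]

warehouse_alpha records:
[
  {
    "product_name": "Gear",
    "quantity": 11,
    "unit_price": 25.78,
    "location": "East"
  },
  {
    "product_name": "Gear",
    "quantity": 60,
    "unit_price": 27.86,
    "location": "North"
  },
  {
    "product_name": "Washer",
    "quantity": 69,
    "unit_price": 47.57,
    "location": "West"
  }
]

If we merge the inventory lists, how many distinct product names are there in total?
5

Schema mapping: "sku_description" (warehouse_gamma) = "product_name" (warehouse_alpha) = product name

Products in warehouse_gamma: ['Bolt', 'Nut', 'Sprocket']
Products in warehouse_alpha: ['Gear', 'Washer']

Union (unique products): ['Bolt', 'Gear', 'Nut', 'Sprocket', 'Washer']
Count: 5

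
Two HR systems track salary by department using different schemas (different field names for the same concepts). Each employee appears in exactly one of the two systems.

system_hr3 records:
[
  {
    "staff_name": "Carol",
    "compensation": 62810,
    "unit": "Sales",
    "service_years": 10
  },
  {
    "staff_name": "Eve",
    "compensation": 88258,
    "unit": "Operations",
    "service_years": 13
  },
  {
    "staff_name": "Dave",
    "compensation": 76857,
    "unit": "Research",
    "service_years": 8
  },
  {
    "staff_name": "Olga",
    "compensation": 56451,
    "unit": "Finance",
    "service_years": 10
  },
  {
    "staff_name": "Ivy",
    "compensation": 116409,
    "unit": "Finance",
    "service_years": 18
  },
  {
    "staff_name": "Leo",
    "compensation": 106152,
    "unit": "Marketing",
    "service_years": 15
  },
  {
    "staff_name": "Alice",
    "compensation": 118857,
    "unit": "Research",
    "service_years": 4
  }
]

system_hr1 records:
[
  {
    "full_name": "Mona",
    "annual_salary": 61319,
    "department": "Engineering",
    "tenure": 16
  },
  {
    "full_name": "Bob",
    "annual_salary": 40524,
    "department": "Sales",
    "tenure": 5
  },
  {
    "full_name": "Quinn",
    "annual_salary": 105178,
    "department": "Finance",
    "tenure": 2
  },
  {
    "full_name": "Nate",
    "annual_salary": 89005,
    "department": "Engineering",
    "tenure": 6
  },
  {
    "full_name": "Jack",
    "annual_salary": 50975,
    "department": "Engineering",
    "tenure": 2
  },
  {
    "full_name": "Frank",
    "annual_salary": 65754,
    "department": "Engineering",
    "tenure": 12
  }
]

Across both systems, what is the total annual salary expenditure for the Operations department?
88258

Schema mappings:
- "unit" (system_hr3) = "department" (system_hr1) = department
- "compensation" (system_hr3) = "annual_salary" (system_hr1) = salary

Operations salaries from system_hr3: 88258
Operations salaries from system_hr1: 0

Total: 88258 + 0 = 88258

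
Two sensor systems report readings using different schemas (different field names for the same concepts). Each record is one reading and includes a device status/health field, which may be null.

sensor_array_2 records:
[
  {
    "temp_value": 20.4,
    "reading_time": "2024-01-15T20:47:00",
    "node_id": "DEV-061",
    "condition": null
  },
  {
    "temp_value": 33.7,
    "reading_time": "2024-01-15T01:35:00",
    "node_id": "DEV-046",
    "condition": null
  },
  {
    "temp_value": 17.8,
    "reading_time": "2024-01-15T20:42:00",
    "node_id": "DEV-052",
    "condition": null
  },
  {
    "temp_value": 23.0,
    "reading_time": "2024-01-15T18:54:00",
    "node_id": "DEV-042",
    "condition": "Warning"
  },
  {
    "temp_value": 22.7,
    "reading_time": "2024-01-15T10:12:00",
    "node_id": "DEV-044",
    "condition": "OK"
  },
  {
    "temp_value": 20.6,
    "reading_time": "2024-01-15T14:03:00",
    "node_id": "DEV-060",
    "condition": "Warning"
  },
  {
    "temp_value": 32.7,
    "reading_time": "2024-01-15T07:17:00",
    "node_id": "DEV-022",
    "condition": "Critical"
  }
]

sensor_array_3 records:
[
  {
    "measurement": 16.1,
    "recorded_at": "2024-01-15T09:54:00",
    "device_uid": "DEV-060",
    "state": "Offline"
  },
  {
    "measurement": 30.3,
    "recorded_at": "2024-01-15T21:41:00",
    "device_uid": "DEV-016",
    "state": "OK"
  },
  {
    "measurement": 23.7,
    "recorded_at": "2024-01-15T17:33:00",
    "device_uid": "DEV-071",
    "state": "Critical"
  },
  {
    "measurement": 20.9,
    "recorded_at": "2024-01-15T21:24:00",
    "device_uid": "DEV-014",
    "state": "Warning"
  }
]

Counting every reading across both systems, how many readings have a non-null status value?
8

Schema mapping: "condition" (sensor_array_2) = "state" (sensor_array_3) = status

Non-null in sensor_array_2: 4
Non-null in sensor_array_3: 4

Total non-null: 4 + 4 = 8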